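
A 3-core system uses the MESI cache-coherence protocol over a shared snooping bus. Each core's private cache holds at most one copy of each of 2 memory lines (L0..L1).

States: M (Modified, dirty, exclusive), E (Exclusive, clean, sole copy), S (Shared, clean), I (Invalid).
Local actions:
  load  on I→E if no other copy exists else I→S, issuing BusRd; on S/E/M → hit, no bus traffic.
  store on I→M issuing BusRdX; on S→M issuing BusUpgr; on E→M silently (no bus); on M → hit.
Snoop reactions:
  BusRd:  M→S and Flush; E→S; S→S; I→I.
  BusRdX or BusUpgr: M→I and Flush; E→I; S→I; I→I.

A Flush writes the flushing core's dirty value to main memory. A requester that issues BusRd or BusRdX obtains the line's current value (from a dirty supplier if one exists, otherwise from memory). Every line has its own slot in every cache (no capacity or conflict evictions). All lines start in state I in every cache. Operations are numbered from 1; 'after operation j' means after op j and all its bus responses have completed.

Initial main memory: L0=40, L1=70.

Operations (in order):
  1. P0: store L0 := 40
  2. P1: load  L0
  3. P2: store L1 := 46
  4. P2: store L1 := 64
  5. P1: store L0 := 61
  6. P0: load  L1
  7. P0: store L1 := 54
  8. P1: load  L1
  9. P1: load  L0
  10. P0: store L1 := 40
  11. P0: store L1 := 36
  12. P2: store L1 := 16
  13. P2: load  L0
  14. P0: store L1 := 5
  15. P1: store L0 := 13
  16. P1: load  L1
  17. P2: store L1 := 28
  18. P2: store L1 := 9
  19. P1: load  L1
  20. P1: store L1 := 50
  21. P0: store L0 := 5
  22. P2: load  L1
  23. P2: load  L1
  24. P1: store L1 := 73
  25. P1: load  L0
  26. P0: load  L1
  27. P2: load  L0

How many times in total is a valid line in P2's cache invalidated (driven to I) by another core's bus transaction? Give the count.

invalidations = 5

step 1: P0: store L0 := 40  ⟶  MII  (L0)  txn=BusRdX  M[L0]=40
step 2: P1: load  L0  ⟶  SSI  (L0)  txn=BusRd+Flush  M[L0]=40
step 3: P2: store L1 := 46  ⟶  IIM  (L1)  txn=BusRdX  M[L1]=70
step 4: P2: store L1 := 64  ⟶  IIM  (L1)  txn=∅  M[L1]=70
step 5: P1: store L0 := 61  ⟶  IMI  (L0)  txn=BusUpgr  M[L0]=40
step 6: P0: load  L1  ⟶  SIS  (L1)  txn=BusRd+Flush  M[L1]=64
step 7: P0: store L1 := 54  ⟶  MII  (L1)  txn=BusUpgr  M[L1]=64
step 8: P1: load  L1  ⟶  SSI  (L1)  txn=BusRd+Flush  M[L1]=54
step 9: P1: load  L0  ⟶  IMI  (L0)  txn=∅  M[L0]=40
step 10: P0: store L1 := 40  ⟶  MII  (L1)  txn=BusUpgr  M[L1]=54
step 11: P0: store L1 := 36  ⟶  MII  (L1)  txn=∅  M[L1]=54
step 12: P2: store L1 := 16  ⟶  IIM  (L1)  txn=BusRdX+Flush  M[L1]=36
step 13: P2: load  L0  ⟶  ISS  (L0)  txn=BusRd+Flush  M[L0]=61
step 14: P0: store L1 := 5  ⟶  MII  (L1)  txn=BusRdX+Flush  M[L1]=16
step 15: P1: store L0 := 13  ⟶  IMI  (L0)  txn=BusUpgr  M[L0]=61
step 16: P1: load  L1  ⟶  SSI  (L1)  txn=BusRd+Flush  M[L1]=5
step 17: P2: store L1 := 28  ⟶  IIM  (L1)  txn=BusRdX  M[L1]=5
step 18: P2: store L1 := 9  ⟶  IIM  (L1)  txn=∅  M[L1]=5
step 19: P1: load  L1  ⟶  ISS  (L1)  txn=BusRd+Flush  M[L1]=9
step 20: P1: store L1 := 50  ⟶  IMI  (L1)  txn=BusUpgr  M[L1]=9
step 21: P0: store L0 := 5  ⟶  MII  (L0)  txn=BusRdX+Flush  M[L0]=13
step 22: P2: load  L1  ⟶  ISS  (L1)  txn=BusRd+Flush  M[L1]=50
step 23: P2: load  L1  ⟶  ISS  (L1)  txn=∅  M[L1]=50
step 24: P1: store L1 := 73  ⟶  IMI  (L1)  txn=BusUpgr  M[L1]=50
step 25: P1: load  L0  ⟶  SSI  (L0)  txn=BusRd+Flush  M[L0]=5
step 26: P0: load  L1  ⟶  SSI  (L1)  txn=BusRd+Flush  M[L1]=73
step 27: P2: load  L0  ⟶  SSS  (L0)  txn=BusRd  M[L0]=5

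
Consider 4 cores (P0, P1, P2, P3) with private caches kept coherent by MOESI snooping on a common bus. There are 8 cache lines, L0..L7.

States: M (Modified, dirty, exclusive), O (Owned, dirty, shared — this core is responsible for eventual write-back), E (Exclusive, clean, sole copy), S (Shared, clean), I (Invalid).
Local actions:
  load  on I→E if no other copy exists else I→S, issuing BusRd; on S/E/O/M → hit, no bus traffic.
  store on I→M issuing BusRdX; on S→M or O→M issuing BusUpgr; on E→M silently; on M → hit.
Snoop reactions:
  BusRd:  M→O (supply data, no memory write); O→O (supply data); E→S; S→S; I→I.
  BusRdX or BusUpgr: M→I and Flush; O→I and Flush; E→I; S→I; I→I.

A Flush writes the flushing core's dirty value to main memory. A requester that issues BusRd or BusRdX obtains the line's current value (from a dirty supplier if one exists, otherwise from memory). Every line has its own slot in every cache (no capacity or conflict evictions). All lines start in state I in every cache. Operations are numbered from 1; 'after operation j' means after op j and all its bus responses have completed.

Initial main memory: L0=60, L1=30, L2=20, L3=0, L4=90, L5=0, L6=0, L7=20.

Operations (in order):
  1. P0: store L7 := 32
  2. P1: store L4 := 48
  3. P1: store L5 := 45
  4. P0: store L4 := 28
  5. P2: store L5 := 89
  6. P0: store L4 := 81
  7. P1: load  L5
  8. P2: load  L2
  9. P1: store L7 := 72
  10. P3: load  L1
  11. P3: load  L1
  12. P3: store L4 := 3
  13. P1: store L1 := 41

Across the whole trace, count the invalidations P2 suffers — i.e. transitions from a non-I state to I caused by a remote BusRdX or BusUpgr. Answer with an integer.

invalidations = 0

step 1: P0: store L7 := 32  ⟶  MIII  (L7)  txn=BusRdX  M[L7]=20
step 2: P1: store L4 := 48  ⟶  IMII  (L4)  txn=BusRdX  M[L4]=90
step 3: P1: store L5 := 45  ⟶  IMII  (L5)  txn=BusRdX  M[L5]=0
step 4: P0: store L4 := 28  ⟶  MIII  (L4)  txn=BusRdX+Flush  M[L4]=48
step 5: P2: store L5 := 89  ⟶  IIMI  (L5)  txn=BusRdX+Flush  M[L5]=45
step 6: P0: store L4 := 81  ⟶  MIII  (L4)  txn=∅  M[L4]=48
step 7: P1: load  L5  ⟶  ISOI  (L5)  txn=BusRd  M[L5]=45
step 8: P2: load  L2  ⟶  IIEI  (L2)  txn=BusRd  M[L2]=20
step 9: P1: store L7 := 72  ⟶  IMII  (L7)  txn=BusRdX+Flush  M[L7]=32
step 10: P3: load  L1  ⟶  IIIE  (L1)  txn=BusRd  M[L1]=30
step 11: P3: load  L1  ⟶  IIIE  (L1)  txn=∅  M[L1]=30
step 12: P3: store L4 := 3  ⟶  IIIM  (L4)  txn=BusRdX+Flush  M[L4]=81
step 13: P1: store L1 := 41  ⟶  IMII  (L1)  txn=BusRdX  M[L1]=30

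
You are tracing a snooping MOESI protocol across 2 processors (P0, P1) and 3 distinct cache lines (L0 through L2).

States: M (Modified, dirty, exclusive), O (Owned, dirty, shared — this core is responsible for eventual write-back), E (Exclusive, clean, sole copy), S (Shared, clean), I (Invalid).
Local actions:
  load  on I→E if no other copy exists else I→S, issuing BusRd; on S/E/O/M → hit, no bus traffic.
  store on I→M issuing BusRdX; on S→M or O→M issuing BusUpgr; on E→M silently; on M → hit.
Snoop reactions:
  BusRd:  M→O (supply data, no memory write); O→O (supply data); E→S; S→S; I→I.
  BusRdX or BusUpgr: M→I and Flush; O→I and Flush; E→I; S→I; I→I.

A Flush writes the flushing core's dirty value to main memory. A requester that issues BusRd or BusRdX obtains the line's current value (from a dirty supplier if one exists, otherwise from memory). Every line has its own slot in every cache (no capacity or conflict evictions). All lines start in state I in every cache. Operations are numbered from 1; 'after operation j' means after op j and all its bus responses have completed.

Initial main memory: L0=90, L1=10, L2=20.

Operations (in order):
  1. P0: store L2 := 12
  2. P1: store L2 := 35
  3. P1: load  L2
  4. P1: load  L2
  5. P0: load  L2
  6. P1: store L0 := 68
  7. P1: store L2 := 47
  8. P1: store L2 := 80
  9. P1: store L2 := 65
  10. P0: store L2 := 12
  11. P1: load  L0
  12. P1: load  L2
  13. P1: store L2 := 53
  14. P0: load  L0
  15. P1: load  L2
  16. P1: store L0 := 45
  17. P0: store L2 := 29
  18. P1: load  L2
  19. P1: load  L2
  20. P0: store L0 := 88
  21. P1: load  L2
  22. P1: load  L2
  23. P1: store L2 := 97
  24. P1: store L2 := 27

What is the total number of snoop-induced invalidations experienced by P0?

invalidations = 5

1. P0: store L2 := 12  bus=[BusRdX]  L2: P0=M P1=I  mem[L2]=20
2. P1: store L2 := 35  bus=[BusRdX,Flush]  L2: P0=I P1=M  mem[L2]=12
3. P1: load  L2  bus=[-]  L2: P0=I P1=M  mem[L2]=12
4. P1: load  L2  bus=[-]  L2: P0=I P1=M  mem[L2]=12
5. P0: load  L2  bus=[BusRd]  L2: P0=S P1=O  mem[L2]=12
6. P1: store L0 := 68  bus=[BusRdX]  L0: P0=I P1=M  mem[L0]=90
7. P1: store L2 := 47  bus=[BusUpgr]  L2: P0=I P1=M  mem[L2]=12
8. P1: store L2 := 80  bus=[-]  L2: P0=I P1=M  mem[L2]=12
9. P1: store L2 := 65  bus=[-]  L2: P0=I P1=M  mem[L2]=12
10. P0: store L2 := 12  bus=[BusRdX,Flush]  L2: P0=M P1=I  mem[L2]=65
11. P1: load  L0  bus=[-]  L0: P0=I P1=M  mem[L0]=90
12. P1: load  L2  bus=[BusRd]  L2: P0=O P1=S  mem[L2]=65
13. P1: store L2 := 53  bus=[BusUpgr,Flush]  L2: P0=I P1=M  mem[L2]=12
14. P0: load  L0  bus=[BusRd]  L0: P0=S P1=O  mem[L0]=90
15. P1: load  L2  bus=[-]  L2: P0=I P1=M  mem[L2]=12
16. P1: store L0 := 45  bus=[BusUpgr]  L0: P0=I P1=M  mem[L0]=90
17. P0: store L2 := 29  bus=[BusRdX,Flush]  L2: P0=M P1=I  mem[L2]=53
18. P1: load  L2  bus=[BusRd]  L2: P0=O P1=S  mem[L2]=53
19. P1: load  L2  bus=[-]  L2: P0=O P1=S  mem[L2]=53
20. P0: store L0 := 88  bus=[BusRdX,Flush]  L0: P0=M P1=I  mem[L0]=45
21. P1: load  L2  bus=[-]  L2: P0=O P1=S  mem[L2]=53
22. P1: load  L2  bus=[-]  L2: P0=O P1=S  mem[L2]=53
23. P1: store L2 := 97  bus=[BusUpgr,Flush]  L2: P0=I P1=M  mem[L2]=29
24. P1: store L2 := 27  bus=[-]  L2: P0=I P1=M  mem[L2]=29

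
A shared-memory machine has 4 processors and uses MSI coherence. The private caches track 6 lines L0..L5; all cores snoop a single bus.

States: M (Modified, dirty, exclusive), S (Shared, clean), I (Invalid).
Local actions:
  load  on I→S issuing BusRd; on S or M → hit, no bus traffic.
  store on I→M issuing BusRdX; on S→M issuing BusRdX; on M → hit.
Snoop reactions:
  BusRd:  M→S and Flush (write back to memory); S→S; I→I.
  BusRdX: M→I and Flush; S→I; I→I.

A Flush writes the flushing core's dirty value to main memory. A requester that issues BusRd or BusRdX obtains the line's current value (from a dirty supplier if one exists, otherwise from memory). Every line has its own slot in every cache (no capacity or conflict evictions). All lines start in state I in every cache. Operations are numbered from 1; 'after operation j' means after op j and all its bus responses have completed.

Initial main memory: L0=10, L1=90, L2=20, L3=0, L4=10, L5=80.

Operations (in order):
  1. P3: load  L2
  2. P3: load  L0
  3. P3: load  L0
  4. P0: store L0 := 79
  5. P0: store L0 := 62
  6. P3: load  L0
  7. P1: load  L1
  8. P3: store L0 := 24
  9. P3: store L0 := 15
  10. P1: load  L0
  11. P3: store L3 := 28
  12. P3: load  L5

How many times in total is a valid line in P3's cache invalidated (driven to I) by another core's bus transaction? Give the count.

step 1: P3: load  L2  ⟶  IIIS  (L2)  txn=BusRd  M[L2]=20
step 2: P3: load  L0  ⟶  IIIS  (L0)  txn=BusRd  M[L0]=10
step 3: P3: load  L0  ⟶  IIIS  (L0)  txn=∅  M[L0]=10
step 4: P0: store L0 := 79  ⟶  MIII  (L0)  txn=BusRdX  M[L0]=10
step 5: P0: store L0 := 62  ⟶  MIII  (L0)  txn=∅  M[L0]=10
step 6: P3: load  L0  ⟶  SIIS  (L0)  txn=BusRd+Flush  M[L0]=62
step 7: P1: load  L1  ⟶  ISII  (L1)  txn=BusRd  M[L1]=90
step 8: P3: store L0 := 24  ⟶  IIIM  (L0)  txn=BusRdX  M[L0]=62
step 9: P3: store L0 := 15  ⟶  IIIM  (L0)  txn=∅  M[L0]=62
step 10: P1: load  L0  ⟶  ISIS  (L0)  txn=BusRd+Flush  M[L0]=15
step 11: P3: store L3 := 28  ⟶  IIIM  (L3)  txn=BusRdX  M[L3]=0
step 12: P3: load  L5  ⟶  IIIS  (L5)  txn=BusRd  M[L5]=80

invalidations = 1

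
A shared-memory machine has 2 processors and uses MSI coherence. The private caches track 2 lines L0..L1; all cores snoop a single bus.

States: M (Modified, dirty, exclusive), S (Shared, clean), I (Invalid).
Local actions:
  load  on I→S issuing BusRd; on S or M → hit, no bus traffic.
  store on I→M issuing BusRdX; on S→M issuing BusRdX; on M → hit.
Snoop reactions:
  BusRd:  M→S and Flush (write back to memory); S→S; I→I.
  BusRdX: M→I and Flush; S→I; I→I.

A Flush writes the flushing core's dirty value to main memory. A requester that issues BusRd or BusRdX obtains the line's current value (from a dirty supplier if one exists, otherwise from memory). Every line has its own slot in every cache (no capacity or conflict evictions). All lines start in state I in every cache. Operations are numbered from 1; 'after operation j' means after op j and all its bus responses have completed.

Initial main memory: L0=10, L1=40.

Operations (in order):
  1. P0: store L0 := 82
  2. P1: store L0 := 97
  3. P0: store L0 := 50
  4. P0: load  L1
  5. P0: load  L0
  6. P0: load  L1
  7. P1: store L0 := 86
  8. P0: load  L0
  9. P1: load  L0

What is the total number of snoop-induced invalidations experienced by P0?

invalidations = 2

  op1 P0: store L0 := 82 → M/I on L0; bus BusRdX; mem=10
  op2 P1: store L0 := 97 → I/M on L0; bus BusRdX Flush; mem=82
  op3 P0: store L0 := 50 → M/I on L0; bus BusRdX Flush; mem=97
  op4 P0: load  L1 → S/I on L1; bus BusRd; mem=40
  op5 P0: load  L0 → M/I on L0; bus (none); mem=97
  op6 P0: load  L1 → S/I on L1; bus (none); mem=40
  op7 P1: store L0 := 86 → I/M on L0; bus BusRdX Flush; mem=50
  op8 P0: load  L0 → S/S on L0; bus BusRd Flush; mem=86
  op9 P1: load  L0 → S/S on L0; bus (none); mem=86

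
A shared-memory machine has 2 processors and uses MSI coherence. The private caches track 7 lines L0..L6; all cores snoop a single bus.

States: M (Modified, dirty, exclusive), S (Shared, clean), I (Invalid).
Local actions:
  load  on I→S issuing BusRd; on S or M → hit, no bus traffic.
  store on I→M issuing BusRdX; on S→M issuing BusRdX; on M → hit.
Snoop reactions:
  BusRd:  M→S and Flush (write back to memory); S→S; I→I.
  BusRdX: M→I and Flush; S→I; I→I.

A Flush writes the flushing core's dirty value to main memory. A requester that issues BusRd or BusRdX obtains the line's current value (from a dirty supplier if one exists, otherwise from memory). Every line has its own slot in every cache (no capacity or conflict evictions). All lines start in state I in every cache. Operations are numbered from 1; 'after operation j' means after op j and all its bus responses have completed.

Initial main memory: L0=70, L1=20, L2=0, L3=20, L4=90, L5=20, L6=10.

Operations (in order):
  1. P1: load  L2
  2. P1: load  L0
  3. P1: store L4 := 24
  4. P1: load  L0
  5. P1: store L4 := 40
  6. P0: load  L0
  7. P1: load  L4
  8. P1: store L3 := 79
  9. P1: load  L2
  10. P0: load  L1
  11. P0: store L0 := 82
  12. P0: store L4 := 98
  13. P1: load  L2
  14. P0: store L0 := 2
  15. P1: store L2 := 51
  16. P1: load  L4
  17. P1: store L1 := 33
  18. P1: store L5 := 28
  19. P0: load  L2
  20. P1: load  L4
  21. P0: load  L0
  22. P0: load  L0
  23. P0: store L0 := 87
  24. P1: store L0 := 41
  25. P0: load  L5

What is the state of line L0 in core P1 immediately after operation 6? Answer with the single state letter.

1. P1: load  L2  bus=[BusRd]  L2: P0=I P1=S  mem[L2]=0
2. P1: load  L0  bus=[BusRd]  L0: P0=I P1=S  mem[L0]=70
3. P1: store L4 := 24  bus=[BusRdX]  L4: P0=I P1=M  mem[L4]=90
4. P1: load  L0  bus=[-]  L0: P0=I P1=S  mem[L0]=70
5. P1: store L4 := 40  bus=[-]  L4: P0=I P1=M  mem[L4]=90
6. P0: load  L0  bus=[BusRd]  L0: P0=S P1=S  mem[L0]=70
7. P1: load  L4  bus=[-]  L4: P0=I P1=M  mem[L4]=90
8. P1: store L3 := 79  bus=[BusRdX]  L3: P0=I P1=M  mem[L3]=20
9. P1: load  L2  bus=[-]  L2: P0=I P1=S  mem[L2]=0
10. P0: load  L1  bus=[BusRd]  L1: P0=S P1=I  mem[L1]=20
11. P0: store L0 := 82  bus=[BusRdX]  L0: P0=M P1=I  mem[L0]=70
12. P0: store L4 := 98  bus=[BusRdX,Flush]  L4: P0=M P1=I  mem[L4]=40
13. P1: load  L2  bus=[-]  L2: P0=I P1=S  mem[L2]=0
14. P0: store L0 := 2  bus=[-]  L0: P0=M P1=I  mem[L0]=70
15. P1: store L2 := 51  bus=[BusRdX]  L2: P0=I P1=M  mem[L2]=0
16. P1: load  L4  bus=[BusRd,Flush]  L4: P0=S P1=S  mem[L4]=98
17. P1: store L1 := 33  bus=[BusRdX]  L1: P0=I P1=M  mem[L1]=20
18. P1: store L5 := 28  bus=[BusRdX]  L5: P0=I P1=M  mem[L5]=20
19. P0: load  L2  bus=[BusRd,Flush]  L2: P0=S P1=S  mem[L2]=51
20. P1: load  L4  bus=[-]  L4: P0=S P1=S  mem[L4]=98
21. P0: load  L0  bus=[-]  L0: P0=M P1=I  mem[L0]=70
22. P0: load  L0  bus=[-]  L0: P0=M P1=I  mem[L0]=70
23. P0: store L0 := 87  bus=[-]  L0: P0=M P1=I  mem[L0]=70
24. P1: store L0 := 41  bus=[BusRdX,Flush]  L0: P0=I P1=M  mem[L0]=87
25. P0: load  L5  bus=[BusRd,Flush]  L5: P0=S P1=S  mem[L5]=28

state = S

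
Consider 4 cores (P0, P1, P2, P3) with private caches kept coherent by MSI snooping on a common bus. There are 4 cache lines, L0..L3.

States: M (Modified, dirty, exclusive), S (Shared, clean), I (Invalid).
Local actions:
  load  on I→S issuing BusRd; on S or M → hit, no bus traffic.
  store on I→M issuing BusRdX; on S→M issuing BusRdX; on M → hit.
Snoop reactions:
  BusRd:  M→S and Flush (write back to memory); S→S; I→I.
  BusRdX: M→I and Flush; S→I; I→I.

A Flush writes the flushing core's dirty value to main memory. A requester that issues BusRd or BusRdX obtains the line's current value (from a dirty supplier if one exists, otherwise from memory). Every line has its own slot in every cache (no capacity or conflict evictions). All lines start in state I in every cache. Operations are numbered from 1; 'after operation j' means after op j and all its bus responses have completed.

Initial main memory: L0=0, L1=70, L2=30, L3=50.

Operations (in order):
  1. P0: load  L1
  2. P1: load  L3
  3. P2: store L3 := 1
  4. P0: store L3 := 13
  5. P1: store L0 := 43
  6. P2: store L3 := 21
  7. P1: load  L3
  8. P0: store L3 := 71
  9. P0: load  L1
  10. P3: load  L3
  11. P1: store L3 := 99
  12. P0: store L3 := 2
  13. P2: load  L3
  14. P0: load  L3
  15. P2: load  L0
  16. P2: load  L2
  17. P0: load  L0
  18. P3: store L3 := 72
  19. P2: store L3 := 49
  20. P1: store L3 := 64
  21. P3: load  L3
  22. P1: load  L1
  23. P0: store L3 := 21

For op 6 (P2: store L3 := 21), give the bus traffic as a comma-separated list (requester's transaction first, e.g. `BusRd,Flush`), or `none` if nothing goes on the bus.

1. P0: load  L1  bus=[BusRd]  L1: P0=S P1=I P2=I P3=I  mem[L1]=70
2. P1: load  L3  bus=[BusRd]  L3: P0=I P1=S P2=I P3=I  mem[L3]=50
3. P2: store L3 := 1  bus=[BusRdX]  L3: P0=I P1=I P2=M P3=I  mem[L3]=50
4. P0: store L3 := 13  bus=[BusRdX,Flush]  L3: P0=M P1=I P2=I P3=I  mem[L3]=1
5. P1: store L0 := 43  bus=[BusRdX]  L0: P0=I P1=M P2=I P3=I  mem[L0]=0
6. P2: store L3 := 21  bus=[BusRdX,Flush]  L3: P0=I P1=I P2=M P3=I  mem[L3]=13
7. P1: load  L3  bus=[BusRd,Flush]  L3: P0=I P1=S P2=S P3=I  mem[L3]=21
8. P0: store L3 := 71  bus=[BusRdX]  L3: P0=M P1=I P2=I P3=I  mem[L3]=21
9. P0: load  L1  bus=[-]  L1: P0=S P1=I P2=I P3=I  mem[L1]=70
10. P3: load  L3  bus=[BusRd,Flush]  L3: P0=S P1=I P2=I P3=S  mem[L3]=71
11. P1: store L3 := 99  bus=[BusRdX]  L3: P0=I P1=M P2=I P3=I  mem[L3]=71
12. P0: store L3 := 2  bus=[BusRdX,Flush]  L3: P0=M P1=I P2=I P3=I  mem[L3]=99
13. P2: load  L3  bus=[BusRd,Flush]  L3: P0=S P1=I P2=S P3=I  mem[L3]=2
14. P0: load  L3  bus=[-]  L3: P0=S P1=I P2=S P3=I  mem[L3]=2
15. P2: load  L0  bus=[BusRd,Flush]  L0: P0=I P1=S P2=S P3=I  mem[L0]=43
16. P2: load  L2  bus=[BusRd]  L2: P0=I P1=I P2=S P3=I  mem[L2]=30
17. P0: load  L0  bus=[BusRd]  L0: P0=S P1=S P2=S P3=I  mem[L0]=43
18. P3: store L3 := 72  bus=[BusRdX]  L3: P0=I P1=I P2=I P3=M  mem[L3]=2
19. P2: store L3 := 49  bus=[BusRdX,Flush]  L3: P0=I P1=I P2=M P3=I  mem[L3]=72
20. P1: store L3 := 64  bus=[BusRdX,Flush]  L3: P0=I P1=M P2=I P3=I  mem[L3]=49
21. P3: load  L3  bus=[BusRd,Flush]  L3: P0=I P1=S P2=I P3=S  mem[L3]=64
22. P1: load  L1  bus=[BusRd]  L1: P0=S P1=S P2=I P3=I  mem[L1]=70
23. P0: store L3 := 21  bus=[BusRdX]  L3: P0=M P1=I P2=I P3=I  mem[L3]=64

bus = BusRdX,Flush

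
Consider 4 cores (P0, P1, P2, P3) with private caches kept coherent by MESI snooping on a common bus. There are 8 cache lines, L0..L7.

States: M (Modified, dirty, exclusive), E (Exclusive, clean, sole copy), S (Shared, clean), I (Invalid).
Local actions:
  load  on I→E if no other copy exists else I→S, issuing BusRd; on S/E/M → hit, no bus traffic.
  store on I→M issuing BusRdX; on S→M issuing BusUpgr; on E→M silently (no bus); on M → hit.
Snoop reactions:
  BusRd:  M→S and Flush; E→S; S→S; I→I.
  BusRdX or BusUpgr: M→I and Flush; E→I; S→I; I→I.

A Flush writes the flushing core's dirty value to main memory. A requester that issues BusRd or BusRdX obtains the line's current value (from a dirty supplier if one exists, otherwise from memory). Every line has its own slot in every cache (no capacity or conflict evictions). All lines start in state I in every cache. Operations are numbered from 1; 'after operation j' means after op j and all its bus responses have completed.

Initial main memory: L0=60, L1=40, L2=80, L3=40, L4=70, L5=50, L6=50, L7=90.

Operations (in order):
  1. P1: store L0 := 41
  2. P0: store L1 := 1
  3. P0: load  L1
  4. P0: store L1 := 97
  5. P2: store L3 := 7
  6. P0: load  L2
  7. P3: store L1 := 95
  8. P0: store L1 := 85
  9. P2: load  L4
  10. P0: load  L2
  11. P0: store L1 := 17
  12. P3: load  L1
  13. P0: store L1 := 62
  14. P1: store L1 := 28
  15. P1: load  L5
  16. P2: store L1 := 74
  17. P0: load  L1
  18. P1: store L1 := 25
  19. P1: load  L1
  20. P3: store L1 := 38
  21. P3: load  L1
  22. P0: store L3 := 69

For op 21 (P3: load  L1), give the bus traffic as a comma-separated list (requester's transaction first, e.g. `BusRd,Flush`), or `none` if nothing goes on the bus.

1. P1: store L0 := 41  bus=[BusRdX]  L0: P0=I P1=M P2=I P3=I  mem[L0]=60
2. P0: store L1 := 1  bus=[BusRdX]  L1: P0=M P1=I P2=I P3=I  mem[L1]=40
3. P0: load  L1  bus=[-]  L1: P0=M P1=I P2=I P3=I  mem[L1]=40
4. P0: store L1 := 97  bus=[-]  L1: P0=M P1=I P2=I P3=I  mem[L1]=40
5. P2: store L3 := 7  bus=[BusRdX]  L3: P0=I P1=I P2=M P3=I  mem[L3]=40
6. P0: load  L2  bus=[BusRd]  L2: P0=E P1=I P2=I P3=I  mem[L2]=80
7. P3: store L1 := 95  bus=[BusRdX,Flush]  L1: P0=I P1=I P2=I P3=M  mem[L1]=97
8. P0: store L1 := 85  bus=[BusRdX,Flush]  L1: P0=M P1=I P2=I P3=I  mem[L1]=95
9. P2: load  L4  bus=[BusRd]  L4: P0=I P1=I P2=E P3=I  mem[L4]=70
10. P0: load  L2  bus=[-]  L2: P0=E P1=I P2=I P3=I  mem[L2]=80
11. P0: store L1 := 17  bus=[-]  L1: P0=M P1=I P2=I P3=I  mem[L1]=95
12. P3: load  L1  bus=[BusRd,Flush]  L1: P0=S P1=I P2=I P3=S  mem[L1]=17
13. P0: store L1 := 62  bus=[BusUpgr]  L1: P0=M P1=I P2=I P3=I  mem[L1]=17
14. P1: store L1 := 28  bus=[BusRdX,Flush]  L1: P0=I P1=M P2=I P3=I  mem[L1]=62
15. P1: load  L5  bus=[BusRd]  L5: P0=I P1=E P2=I P3=I  mem[L5]=50
16. P2: store L1 := 74  bus=[BusRdX,Flush]  L1: P0=I P1=I P2=M P3=I  mem[L1]=28
17. P0: load  L1  bus=[BusRd,Flush]  L1: P0=S P1=I P2=S P3=I  mem[L1]=74
18. P1: store L1 := 25  bus=[BusRdX]  L1: P0=I P1=M P2=I P3=I  mem[L1]=74
19. P1: load  L1  bus=[-]  L1: P0=I P1=M P2=I P3=I  mem[L1]=74
20. P3: store L1 := 38  bus=[BusRdX,Flush]  L1: P0=I P1=I P2=I P3=M  mem[L1]=25
21. P3: load  L1  bus=[-]  L1: P0=I P1=I P2=I P3=M  mem[L1]=25
22. P0: store L3 := 69  bus=[BusRdX,Flush]  L3: P0=M P1=I P2=I P3=I  mem[L3]=7

bus = none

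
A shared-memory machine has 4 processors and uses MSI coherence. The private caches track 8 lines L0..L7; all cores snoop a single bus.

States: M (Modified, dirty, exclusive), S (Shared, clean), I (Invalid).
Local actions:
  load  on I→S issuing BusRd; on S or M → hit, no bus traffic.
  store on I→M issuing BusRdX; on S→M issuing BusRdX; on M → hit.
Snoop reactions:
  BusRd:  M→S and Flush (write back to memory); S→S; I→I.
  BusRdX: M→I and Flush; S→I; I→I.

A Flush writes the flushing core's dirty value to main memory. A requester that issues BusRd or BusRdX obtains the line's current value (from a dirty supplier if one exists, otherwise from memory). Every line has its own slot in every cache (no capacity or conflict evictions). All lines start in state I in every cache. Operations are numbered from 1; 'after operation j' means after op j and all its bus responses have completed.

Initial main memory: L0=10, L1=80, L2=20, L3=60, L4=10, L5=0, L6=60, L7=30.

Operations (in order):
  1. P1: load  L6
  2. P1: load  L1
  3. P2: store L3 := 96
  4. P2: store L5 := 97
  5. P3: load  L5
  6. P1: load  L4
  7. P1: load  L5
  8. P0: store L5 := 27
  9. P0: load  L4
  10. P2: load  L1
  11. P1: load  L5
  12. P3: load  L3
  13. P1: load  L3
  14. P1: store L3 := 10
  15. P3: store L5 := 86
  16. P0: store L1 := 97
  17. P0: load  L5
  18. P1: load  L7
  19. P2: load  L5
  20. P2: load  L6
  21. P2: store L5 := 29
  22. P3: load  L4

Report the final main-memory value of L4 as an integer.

[1] P1: load  L6 | P0:I, P1:S(60), P2:I, P3:I | bus: BusRd
[2] P1: load  L1 | P0:I, P1:S(80), P2:I, P3:I | bus: BusRd
[3] P2: store L3 := 96 | P0:I, P1:I, P2:M(96), P3:I | bus: BusRdX
[4] P2: store L5 := 97 | P0:I, P1:I, P2:M(97), P3:I | bus: BusRdX
[5] P3: load  L5 | P0:I, P1:I, P2:S(97), P3:S(97) | bus: BusRd,Flush
[6] P1: load  L4 | P0:I, P1:S(10), P2:I, P3:I | bus: BusRd
[7] P1: load  L5 | P0:I, P1:S(97), P2:S(97), P3:S(97) | bus: BusRd
[8] P0: store L5 := 27 | P0:M(27), P1:I, P2:I, P3:I | bus: BusRdX
[9] P0: load  L4 | P0:S(10), P1:S(10), P2:I, P3:I | bus: BusRd
[10] P2: load  L1 | P0:I, P1:S(80), P2:S(80), P3:I | bus: BusRd
[11] P1: load  L5 | P0:S(27), P1:S(27), P2:I, P3:I | bus: BusRd,Flush
[12] P3: load  L3 | P0:I, P1:I, P2:S(96), P3:S(96) | bus: BusRd,Flush
[13] P1: load  L3 | P0:I, P1:S(96), P2:S(96), P3:S(96) | bus: BusRd
[14] P1: store L3 := 10 | P0:I, P1:M(10), P2:I, P3:I | bus: BusRdX
[15] P3: store L5 := 86 | P0:I, P1:I, P2:I, P3:M(86) | bus: BusRdX
[16] P0: store L1 := 97 | P0:M(97), P1:I, P2:I, P3:I | bus: BusRdX
[17] P0: load  L5 | P0:S(86), P1:I, P2:I, P3:S(86) | bus: BusRd,Flush
[18] P1: load  L7 | P0:I, P1:S(30), P2:I, P3:I | bus: BusRd
[19] P2: load  L5 | P0:S(86), P1:I, P2:S(86), P3:S(86) | bus: BusRd
[20] P2: load  L6 | P0:I, P1:S(60), P2:S(60), P3:I | bus: BusRd
[21] P2: store L5 := 29 | P0:I, P1:I, P2:M(29), P3:I | bus: BusRdX
[22] P3: load  L4 | P0:S(10), P1:S(10), P2:I, P3:S(10) | bus: BusRd

memory[L4] = 10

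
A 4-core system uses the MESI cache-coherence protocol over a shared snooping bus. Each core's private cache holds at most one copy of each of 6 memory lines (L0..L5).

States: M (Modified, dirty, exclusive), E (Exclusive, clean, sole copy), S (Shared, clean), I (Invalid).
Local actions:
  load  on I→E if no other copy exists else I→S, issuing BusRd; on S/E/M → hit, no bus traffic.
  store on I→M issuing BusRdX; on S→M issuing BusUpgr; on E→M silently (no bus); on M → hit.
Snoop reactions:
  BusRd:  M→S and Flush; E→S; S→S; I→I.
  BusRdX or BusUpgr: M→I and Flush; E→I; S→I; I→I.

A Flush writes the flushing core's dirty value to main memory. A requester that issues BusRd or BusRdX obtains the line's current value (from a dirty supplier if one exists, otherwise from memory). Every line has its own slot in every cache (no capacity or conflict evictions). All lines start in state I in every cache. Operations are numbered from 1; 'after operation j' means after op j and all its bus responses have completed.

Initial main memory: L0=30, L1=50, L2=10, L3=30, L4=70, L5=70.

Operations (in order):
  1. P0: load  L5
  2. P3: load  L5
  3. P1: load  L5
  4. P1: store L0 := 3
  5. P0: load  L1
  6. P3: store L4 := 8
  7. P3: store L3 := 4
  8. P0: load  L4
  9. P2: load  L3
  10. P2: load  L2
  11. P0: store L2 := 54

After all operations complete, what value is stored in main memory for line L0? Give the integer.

memory[L0] = 30

step 1: P0: load  L5  ⟶  EIII  (L5)  txn=BusRd  M[L5]=70
step 2: P3: load  L5  ⟶  SIIS  (L5)  txn=BusRd  M[L5]=70
step 3: P1: load  L5  ⟶  SSIS  (L5)  txn=BusRd  M[L5]=70
step 4: P1: store L0 := 3  ⟶  IMII  (L0)  txn=BusRdX  M[L0]=30
step 5: P0: load  L1  ⟶  EIII  (L1)  txn=BusRd  M[L1]=50
step 6: P3: store L4 := 8  ⟶  IIIM  (L4)  txn=BusRdX  M[L4]=70
step 7: P3: store L3 := 4  ⟶  IIIM  (L3)  txn=BusRdX  M[L3]=30
step 8: P0: load  L4  ⟶  SIIS  (L4)  txn=BusRd+Flush  M[L4]=8
step 9: P2: load  L3  ⟶  IISS  (L3)  txn=BusRd+Flush  M[L3]=4
step 10: P2: load  L2  ⟶  IIEI  (L2)  txn=BusRd  M[L2]=10
step 11: P0: store L2 := 54  ⟶  MIII  (L2)  txn=BusRdX  M[L2]=10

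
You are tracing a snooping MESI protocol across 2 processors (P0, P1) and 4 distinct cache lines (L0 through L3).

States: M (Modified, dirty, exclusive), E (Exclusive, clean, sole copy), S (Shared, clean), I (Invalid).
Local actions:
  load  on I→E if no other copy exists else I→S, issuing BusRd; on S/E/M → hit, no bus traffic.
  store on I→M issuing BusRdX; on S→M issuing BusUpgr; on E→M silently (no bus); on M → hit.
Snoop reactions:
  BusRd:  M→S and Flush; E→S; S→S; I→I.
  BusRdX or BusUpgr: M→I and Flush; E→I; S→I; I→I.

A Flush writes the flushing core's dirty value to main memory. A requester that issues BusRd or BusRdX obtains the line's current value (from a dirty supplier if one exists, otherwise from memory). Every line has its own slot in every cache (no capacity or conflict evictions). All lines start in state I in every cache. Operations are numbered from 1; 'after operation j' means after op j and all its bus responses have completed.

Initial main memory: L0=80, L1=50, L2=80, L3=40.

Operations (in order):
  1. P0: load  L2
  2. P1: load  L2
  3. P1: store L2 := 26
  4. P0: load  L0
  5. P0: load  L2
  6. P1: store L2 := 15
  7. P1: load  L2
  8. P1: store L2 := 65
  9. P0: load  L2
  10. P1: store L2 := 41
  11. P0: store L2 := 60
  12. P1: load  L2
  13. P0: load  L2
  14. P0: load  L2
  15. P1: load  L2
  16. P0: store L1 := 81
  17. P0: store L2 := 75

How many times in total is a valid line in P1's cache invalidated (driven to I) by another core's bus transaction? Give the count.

invalidations = 2

  op1 P0: load  L2 → E/I on L2; bus BusRd; mem=80
  op2 P1: load  L2 → S/S on L2; bus BusRd; mem=80
  op3 P1: store L2 := 26 → I/M on L2; bus BusUpgr; mem=80
  op4 P0: load  L0 → E/I on L0; bus BusRd; mem=80
  op5 P0: load  L2 → S/S on L2; bus BusRd Flush; mem=26
  op6 P1: store L2 := 15 → I/M on L2; bus BusUpgr; mem=26
  op7 P1: load  L2 → I/M on L2; bus (none); mem=26
  op8 P1: store L2 := 65 → I/M on L2; bus (none); mem=26
  op9 P0: load  L2 → S/S on L2; bus BusRd Flush; mem=65
  op10 P1: store L2 := 41 → I/M on L2; bus BusUpgr; mem=65
  op11 P0: store L2 := 60 → M/I on L2; bus BusRdX Flush; mem=41
  op12 P1: load  L2 → S/S on L2; bus BusRd Flush; mem=60
  op13 P0: load  L2 → S/S on L2; bus (none); mem=60
  op14 P0: load  L2 → S/S on L2; bus (none); mem=60
  op15 P1: load  L2 → S/S on L2; bus (none); mem=60
  op16 P0: store L1 := 81 → M/I on L1; bus BusRdX; mem=50
  op17 P0: store L2 := 75 → M/I on L2; bus BusUpgr; mem=60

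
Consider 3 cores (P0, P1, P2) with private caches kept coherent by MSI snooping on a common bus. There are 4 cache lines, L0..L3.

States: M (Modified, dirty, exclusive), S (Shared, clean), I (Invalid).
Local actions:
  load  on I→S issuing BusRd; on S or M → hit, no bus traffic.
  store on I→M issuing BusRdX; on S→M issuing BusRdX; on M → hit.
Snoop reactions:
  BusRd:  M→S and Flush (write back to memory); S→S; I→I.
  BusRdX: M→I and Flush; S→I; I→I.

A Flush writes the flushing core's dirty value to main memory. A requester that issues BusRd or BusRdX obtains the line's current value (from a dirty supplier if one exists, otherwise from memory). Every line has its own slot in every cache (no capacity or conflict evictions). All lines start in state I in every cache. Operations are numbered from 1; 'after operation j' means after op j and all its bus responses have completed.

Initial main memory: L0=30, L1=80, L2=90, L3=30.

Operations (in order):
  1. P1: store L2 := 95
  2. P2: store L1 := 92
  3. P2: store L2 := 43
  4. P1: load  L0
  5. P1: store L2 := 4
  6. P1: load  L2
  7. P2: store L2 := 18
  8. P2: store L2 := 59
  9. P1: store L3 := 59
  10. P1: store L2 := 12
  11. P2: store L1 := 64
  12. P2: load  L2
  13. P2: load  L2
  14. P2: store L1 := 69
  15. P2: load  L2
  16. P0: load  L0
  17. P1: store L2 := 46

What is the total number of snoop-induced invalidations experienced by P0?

step 1: P1: store L2 := 95  ⟶  IMI  (L2)  txn=BusRdX  M[L2]=90
step 2: P2: store L1 := 92  ⟶  IIM  (L1)  txn=BusRdX  M[L1]=80
step 3: P2: store L2 := 43  ⟶  IIM  (L2)  txn=BusRdX+Flush  M[L2]=95
step 4: P1: load  L0  ⟶  ISI  (L0)  txn=BusRd  M[L0]=30
step 5: P1: store L2 := 4  ⟶  IMI  (L2)  txn=BusRdX+Flush  M[L2]=43
step 6: P1: load  L2  ⟶  IMI  (L2)  txn=∅  M[L2]=43
step 7: P2: store L2 := 18  ⟶  IIM  (L2)  txn=BusRdX+Flush  M[L2]=4
step 8: P2: store L2 := 59  ⟶  IIM  (L2)  txn=∅  M[L2]=4
step 9: P1: store L3 := 59  ⟶  IMI  (L3)  txn=BusRdX  M[L3]=30
step 10: P1: store L2 := 12  ⟶  IMI  (L2)  txn=BusRdX+Flush  M[L2]=59
step 11: P2: store L1 := 64  ⟶  IIM  (L1)  txn=∅  M[L1]=80
step 12: P2: load  L2  ⟶  ISS  (L2)  txn=BusRd+Flush  M[L2]=12
step 13: P2: load  L2  ⟶  ISS  (L2)  txn=∅  M[L2]=12
step 14: P2: store L1 := 69  ⟶  IIM  (L1)  txn=∅  M[L1]=80
step 15: P2: load  L2  ⟶  ISS  (L2)  txn=∅  M[L2]=12
step 16: P0: load  L0  ⟶  SSI  (L0)  txn=BusRd  M[L0]=30
step 17: P1: store L2 := 46  ⟶  IMI  (L2)  txn=BusRdX  M[L2]=12

invalidations = 0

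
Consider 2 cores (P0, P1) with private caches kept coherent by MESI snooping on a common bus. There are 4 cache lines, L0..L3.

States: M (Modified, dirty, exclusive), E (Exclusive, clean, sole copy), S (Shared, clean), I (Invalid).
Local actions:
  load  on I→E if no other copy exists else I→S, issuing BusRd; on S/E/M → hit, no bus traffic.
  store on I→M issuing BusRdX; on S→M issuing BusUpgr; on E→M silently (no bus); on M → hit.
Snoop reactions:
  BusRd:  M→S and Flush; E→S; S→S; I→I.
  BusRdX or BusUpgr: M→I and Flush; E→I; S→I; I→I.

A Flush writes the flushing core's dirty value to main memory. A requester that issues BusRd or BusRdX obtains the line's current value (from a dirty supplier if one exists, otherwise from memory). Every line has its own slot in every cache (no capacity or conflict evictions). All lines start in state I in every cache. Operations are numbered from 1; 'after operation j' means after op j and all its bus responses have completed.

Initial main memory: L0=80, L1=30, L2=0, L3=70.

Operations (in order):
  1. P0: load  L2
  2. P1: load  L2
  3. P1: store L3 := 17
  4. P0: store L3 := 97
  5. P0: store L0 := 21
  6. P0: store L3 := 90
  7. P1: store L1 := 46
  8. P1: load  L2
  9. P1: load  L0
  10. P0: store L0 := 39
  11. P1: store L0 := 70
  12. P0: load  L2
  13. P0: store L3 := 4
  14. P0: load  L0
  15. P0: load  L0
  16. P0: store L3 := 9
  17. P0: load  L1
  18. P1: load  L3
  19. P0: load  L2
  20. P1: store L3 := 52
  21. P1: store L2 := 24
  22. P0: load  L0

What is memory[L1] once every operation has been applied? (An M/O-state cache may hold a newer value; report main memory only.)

memory[L1] = 46

  op1 P0: load  L2 → E/I on L2; bus BusRd; mem=0
  op2 P1: load  L2 → S/S on L2; bus BusRd; mem=0
  op3 P1: store L3 := 17 → I/M on L3; bus BusRdX; mem=70
  op4 P0: store L3 := 97 → M/I on L3; bus BusRdX Flush; mem=17
  op5 P0: store L0 := 21 → M/I on L0; bus BusRdX; mem=80
  op6 P0: store L3 := 90 → M/I on L3; bus (none); mem=17
  op7 P1: store L1 := 46 → I/M on L1; bus BusRdX; mem=30
  op8 P1: load  L2 → S/S on L2; bus (none); mem=0
  op9 P1: load  L0 → S/S on L0; bus BusRd Flush; mem=21
  op10 P0: store L0 := 39 → M/I on L0; bus BusUpgr; mem=21
  op11 P1: store L0 := 70 → I/M on L0; bus BusRdX Flush; mem=39
  op12 P0: load  L2 → S/S on L2; bus (none); mem=0
  op13 P0: store L3 := 4 → M/I on L3; bus (none); mem=17
  op14 P0: load  L0 → S/S on L0; bus BusRd Flush; mem=70
  op15 P0: load  L0 → S/S on L0; bus (none); mem=70
  op16 P0: store L3 := 9 → M/I on L3; bus (none); mem=17
  op17 P0: load  L1 → S/S on L1; bus BusRd Flush; mem=46
  op18 P1: load  L3 → S/S on L3; bus BusRd Flush; mem=9
  op19 P0: load  L2 → S/S on L2; bus (none); mem=0
  op20 P1: store L3 := 52 → I/M on L3; bus BusUpgr; mem=9
  op21 P1: store L2 := 24 → I/M on L2; bus BusUpgr; mem=0
  op22 P0: load  L0 → S/S on L0; bus (none); mem=70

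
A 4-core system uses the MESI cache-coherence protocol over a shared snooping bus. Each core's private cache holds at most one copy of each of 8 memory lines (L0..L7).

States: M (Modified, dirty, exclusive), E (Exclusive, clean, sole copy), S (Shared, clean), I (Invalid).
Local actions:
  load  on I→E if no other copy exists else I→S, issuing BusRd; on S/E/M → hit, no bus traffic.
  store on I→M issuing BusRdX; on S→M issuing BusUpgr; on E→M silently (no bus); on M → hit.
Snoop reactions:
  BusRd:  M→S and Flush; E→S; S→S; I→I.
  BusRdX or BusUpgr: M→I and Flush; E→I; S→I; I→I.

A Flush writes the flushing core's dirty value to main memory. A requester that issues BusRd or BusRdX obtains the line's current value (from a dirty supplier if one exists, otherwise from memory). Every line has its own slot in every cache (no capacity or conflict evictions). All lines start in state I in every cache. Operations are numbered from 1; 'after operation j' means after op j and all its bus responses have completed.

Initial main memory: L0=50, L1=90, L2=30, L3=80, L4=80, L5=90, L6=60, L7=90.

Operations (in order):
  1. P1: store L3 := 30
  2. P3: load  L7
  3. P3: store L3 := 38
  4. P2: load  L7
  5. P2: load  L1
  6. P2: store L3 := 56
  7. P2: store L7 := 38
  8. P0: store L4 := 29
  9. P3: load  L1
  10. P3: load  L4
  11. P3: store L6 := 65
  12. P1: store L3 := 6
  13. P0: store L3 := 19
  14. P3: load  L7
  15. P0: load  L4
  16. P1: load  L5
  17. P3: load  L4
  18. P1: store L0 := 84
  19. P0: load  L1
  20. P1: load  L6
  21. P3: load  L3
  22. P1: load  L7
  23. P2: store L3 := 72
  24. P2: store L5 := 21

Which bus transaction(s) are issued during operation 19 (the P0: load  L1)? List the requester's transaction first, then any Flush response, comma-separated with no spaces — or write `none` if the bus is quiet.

1. P1: store L3 := 30  bus=[BusRdX]  L3: P0=I P1=M P2=I P3=I  mem[L3]=80
2. P3: load  L7  bus=[BusRd]  L7: P0=I P1=I P2=I P3=E  mem[L7]=90
3. P3: store L3 := 38  bus=[BusRdX,Flush]  L3: P0=I P1=I P2=I P3=M  mem[L3]=30
4. P2: load  L7  bus=[BusRd]  L7: P0=I P1=I P2=S P3=S  mem[L7]=90
5. P2: load  L1  bus=[BusRd]  L1: P0=I P1=I P2=E P3=I  mem[L1]=90
6. P2: store L3 := 56  bus=[BusRdX,Flush]  L3: P0=I P1=I P2=M P3=I  mem[L3]=38
7. P2: store L7 := 38  bus=[BusUpgr]  L7: P0=I P1=I P2=M P3=I  mem[L7]=90
8. P0: store L4 := 29  bus=[BusRdX]  L4: P0=M P1=I P2=I P3=I  mem[L4]=80
9. P3: load  L1  bus=[BusRd]  L1: P0=I P1=I P2=S P3=S  mem[L1]=90
10. P3: load  L4  bus=[BusRd,Flush]  L4: P0=S P1=I P2=I P3=S  mem[L4]=29
11. P3: store L6 := 65  bus=[BusRdX]  L6: P0=I P1=I P2=I P3=M  mem[L6]=60
12. P1: store L3 := 6  bus=[BusRdX,Flush]  L3: P0=I P1=M P2=I P3=I  mem[L3]=56
13. P0: store L3 := 19  bus=[BusRdX,Flush]  L3: P0=M P1=I P2=I P3=I  mem[L3]=6
14. P3: load  L7  bus=[BusRd,Flush]  L7: P0=I P1=I P2=S P3=S  mem[L7]=38
15. P0: load  L4  bus=[-]  L4: P0=S P1=I P2=I P3=S  mem[L4]=29
16. P1: load  L5  bus=[BusRd]  L5: P0=I P1=E P2=I P3=I  mem[L5]=90
17. P3: load  L4  bus=[-]  L4: P0=S P1=I P2=I P3=S  mem[L4]=29
18. P1: store L0 := 84  bus=[BusRdX]  L0: P0=I P1=M P2=I P3=I  mem[L0]=50
19. P0: load  L1  bus=[BusRd]  L1: P0=S P1=I P2=S P3=S  mem[L1]=90
20. P1: load  L6  bus=[BusRd,Flush]  L6: P0=I P1=S P2=I P3=S  mem[L6]=65
21. P3: load  L3  bus=[BusRd,Flush]  L3: P0=S P1=I P2=I P3=S  mem[L3]=19
22. P1: load  L7  bus=[BusRd]  L7: P0=I P1=S P2=S P3=S  mem[L7]=38
23. P2: store L3 := 72  bus=[BusRdX]  L3: P0=I P1=I P2=M P3=I  mem[L3]=19
24. P2: store L5 := 21  bus=[BusRdX]  L5: P0=I P1=I P2=M P3=I  mem[L5]=90

bus = BusRd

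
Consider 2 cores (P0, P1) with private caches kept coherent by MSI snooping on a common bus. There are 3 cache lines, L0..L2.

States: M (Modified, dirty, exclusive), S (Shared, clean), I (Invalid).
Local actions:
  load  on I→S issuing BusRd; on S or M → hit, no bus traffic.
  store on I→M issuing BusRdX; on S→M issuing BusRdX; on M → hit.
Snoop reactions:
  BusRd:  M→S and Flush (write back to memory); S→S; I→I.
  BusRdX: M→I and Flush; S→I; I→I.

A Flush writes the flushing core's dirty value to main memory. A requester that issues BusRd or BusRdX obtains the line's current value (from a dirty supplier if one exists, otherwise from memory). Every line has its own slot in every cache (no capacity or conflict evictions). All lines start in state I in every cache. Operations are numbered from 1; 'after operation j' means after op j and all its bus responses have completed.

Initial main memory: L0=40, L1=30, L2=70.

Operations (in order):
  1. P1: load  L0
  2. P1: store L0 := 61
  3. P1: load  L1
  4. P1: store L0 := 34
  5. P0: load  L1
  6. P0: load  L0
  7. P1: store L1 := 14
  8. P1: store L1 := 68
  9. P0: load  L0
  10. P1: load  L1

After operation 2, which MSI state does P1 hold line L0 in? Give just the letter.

step 1: P1: load  L0  ⟶  IS  (L0)  txn=BusRd  M[L0]=40
step 2: P1: store L0 := 61  ⟶  IM  (L0)  txn=BusRdX  M[L0]=40
step 3: P1: load  L1  ⟶  IS  (L1)  txn=BusRd  M[L1]=30
step 4: P1: store L0 := 34  ⟶  IM  (L0)  txn=∅  M[L0]=40
step 5: P0: load  L1  ⟶  SS  (L1)  txn=BusRd  M[L1]=30
step 6: P0: load  L0  ⟶  SS  (L0)  txn=BusRd+Flush  M[L0]=34
step 7: P1: store L1 := 14  ⟶  IM  (L1)  txn=BusRdX  M[L1]=30
step 8: P1: store L1 := 68  ⟶  IM  (L1)  txn=∅  M[L1]=30
step 9: P0: load  L0  ⟶  SS  (L0)  txn=∅  M[L0]=34
step 10: P1: load  L1  ⟶  IM  (L1)  txn=∅  M[L1]=30

state = M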